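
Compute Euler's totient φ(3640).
φ(3640) = 1152

φ is multiplicative, with φ(p^e) = p^e − p^(e−1). Factorise 3640 = 2^3 · 5 · 7 · 13. Then
  φ(3640) = (2^3 − 2^2) · (5 − 1) · (7 − 1) · (13 − 1) = 4 · 4 · 6 · 12 = 1152.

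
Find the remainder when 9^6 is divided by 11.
9

Use repeated squaring. Binary(6) = 110. Walk through the bits of the exponent 6 left-to-right: at each bit after the leading one, square the running value, then multiply by 9 if the bit is 1 (always reducing mod 11):
  bit 1 = 1 (leading): start with 9.
  bit 2 = 1: square 9^2 = 81 ≡ 4; bit is 1, so multiply 4·9 = 36 ≡ 3 (mod 11).
  bit 3 = 0: square 3^2 = 9 (mod 11).
Final value: 9^6 ≡ 9 (mod 11).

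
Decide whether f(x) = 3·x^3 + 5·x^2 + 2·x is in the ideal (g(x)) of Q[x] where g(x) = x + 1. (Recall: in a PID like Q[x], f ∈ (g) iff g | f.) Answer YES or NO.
In Q[x] the ideal (g) consists of all multiples of g, so f ∈ (g) iff g | f, i.e. iff the remainder of f on division by g is 0. Divide f by g (g is monic, so eliminate the leading term of the running remainder at each step):
  leading term 3·x^3: subtract (3·x^2)·g(x) = 3·x^3 + 3·x^2, leaving 2·x^2 + 2·x
  leading term 2·x^2: subtract (2·x)·g(x) = 2·x^2 + 2·x, leaving 0
The remainder is 0, so f(x) = g(x) · h(x) with h(x) = 3·x^2 + 2·x. Hence g | f, i.e. f ∈ (g).

Final answer: YES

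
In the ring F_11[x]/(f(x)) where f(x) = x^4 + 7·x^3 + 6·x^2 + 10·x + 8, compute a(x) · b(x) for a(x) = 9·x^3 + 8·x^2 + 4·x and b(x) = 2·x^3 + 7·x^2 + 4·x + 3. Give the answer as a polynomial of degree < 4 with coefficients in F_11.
Multiply as integer polynomials: a · b = 18·x^6 + 79·x^5 + 100·x^4 + 87·x^3 + 40·x^2 + 12·x. Reducing coefficients mod 11: a · b ≡ 7·x^6 + 2·x^5 + x^4 + 10·x^3 + 7·x^2 + x. Now divide by f(x) = x^4 + 7·x^3 + 6·x^2 + 10·x + 8 in F_11[x], eliminating the leading term at each step:
  leading term 7·x^6: subtract (7·x^2)·f(x) = 7·x^6 + 5·x^5 + 9·x^4 + 4·x^3 + x^2, leaving 8·x^5 + 3·x^4 + 6·x^3 + 6·x^2 + x (coefficients mod 11)
  leading term 8·x^5: subtract (8·x)·f(x) = 8·x^5 + x^4 + 4·x^3 + 3·x^2 + 9·x, leaving 2·x^4 + 2·x^3 + 3·x^2 + 3·x (coefficients mod 11)
  leading term 2·x^4: subtract (2)·f(x) = 2·x^4 + 3·x^3 + x^2 + 9·x + 5, leaving 10·x^3 + 2·x^2 + 5·x + 6 (coefficients mod 11)
The degree is now < 4, so this is the remainder. Hence a · b ≡ 10·x^3 + 2·x^2 + 5·x + 6 in F_11[x]/(f).

Final answer: a · b ≡ 10·x^3 + 2·x^2 + 5·x + 6 (mod f(x))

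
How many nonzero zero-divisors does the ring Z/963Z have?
Z/963Z has 326 nonzero zero-divisors

In Z/963Z each nonzero element is either a unit (gcd with 963 is 1) or a zero-divisor (gcd > 1). The number of units is φ(963): factorise 963 = 3^2 · 107, so φ(963) = (3^2 − 3^1) · (107 − 1) = 6 · 106 = 636. The nonzero elements number 963 − 1 = 962. Hence the nonzero zero-divisors number 962 − 636 = 326.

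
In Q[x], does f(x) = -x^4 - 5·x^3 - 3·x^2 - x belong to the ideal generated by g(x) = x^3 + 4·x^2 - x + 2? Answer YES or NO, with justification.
In Q[x] the ideal (g) consists of all multiples of g, so f ∈ (g) iff g | f, i.e. iff the remainder of f on division by g is 0. Divide f by g (g is monic, so eliminate the leading term of the running remainder at each step):
  leading term -x^4: subtract (-x)·g(x) = -x^4 - 4·x^3 + x^2 - 2·x, leaving -x^3 - 4·x^2 + x
  leading term -x^3: subtract (-1)·g(x) = -x^3 - 4·x^2 + x - 2, leaving 2
The remainder r(x) = 2 ≠ 0 (and deg r < deg g), so g ∤ f, i.e. f ∉ (g).

Final answer: NO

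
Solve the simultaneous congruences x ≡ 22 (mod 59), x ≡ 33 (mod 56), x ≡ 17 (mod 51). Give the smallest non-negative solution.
The moduli 59, 56, 51 are pairwise coprime, so by the CRT there is a unique solution mod 59·56·51 = 168504.
Solve by successive substitution. Start with x ≡ 22 (mod 59).
  Combine with x ≡ 33 (mod 56): write x = 22 + 59·t and require 22 + 59·t ≡ 33 (mod 56), i.e. 59·t ≡ 33 − 22 ≡ 11 (mod 56). Since 59^(−1) ≡ 19 (mod 56) (59 ≡ 3 (mod 56)), t ≡ 19·11 ≡ 41 (mod 56). So x ≡ 22 + 59·41 = 2441 (mod 3304).
  Combine with x ≡ 17 (mod 51): write x = 2441 + 3304·t and require 2441 + 3304·t ≡ 17 (mod 51), i.e. 3304·t ≡ 17 − 2441 ≡ 24 (mod 51). Since 3304^(−1) ≡ 37 (mod 51) (3304 ≡ 40 (mod 51)), t ≡ 37·24 ≡ 21 (mod 51). So x ≡ 2441 + 3304·21 = 71825 (mod 168504).
Unique solution in [0, 168504): x = 71825.

Final answer: x ≡ 71825 (mod 168504); the representative in [0, 168504) is 71825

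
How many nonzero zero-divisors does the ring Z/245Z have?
In Z/245Z each nonzero element is either a unit (gcd with 245 is 1) or a zero-divisor (gcd > 1). The number of units is φ(245): factorise 245 = 5 · 7^2, so φ(245) = (5 − 1) · (7^2 − 7^1) = 4 · 42 = 168. The nonzero elements number 245 − 1 = 244. Hence the nonzero zero-divisors number 244 − 168 = 76.

Final answer: Z/245Z has 76 nonzero zero-divisors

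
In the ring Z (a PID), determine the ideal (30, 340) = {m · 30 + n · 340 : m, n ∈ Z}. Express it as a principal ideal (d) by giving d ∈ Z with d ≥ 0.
In the PID Z, (a, b) is generated by gcd(a, b). Compute gcd(340, 30) with the extended Euclidean algorithm, tracking rows (r, s, t) with s·340 + t·30 = r:
  row A: (340, 1, 0)   [1·340 + 0·30 = 340]
  row B: (30, 0, 1)   [0·340 + 1·30 = 30]
  340 = 11·30 + 10   → row C = row A − 11·row B = (10, 1, −11)   [check: 1·340 − 11·30 = 10]
  30 = 3·10 + 0   → remainder 0, stop. gcd = 10 (last nonzero row C).
So gcd(30, 340) = 10, with Bézout identity 1·340 − 11·30 = 10. Containment (⊇): the Bézout identity exhibits 10 as an element of (30, 340), giving (10) ⊆ (30, 340). Containment (⊆): since 10 | 30 and 10 | 340 (30 = 10·3, 340 = 10·34), every Z-linear combination of 30 and 340 is divisible by 10, so (30, 340) ⊆ (10). Therefore (30, 340) = (10), d = 10.

Final answer: (30, 340) = (10); d = 10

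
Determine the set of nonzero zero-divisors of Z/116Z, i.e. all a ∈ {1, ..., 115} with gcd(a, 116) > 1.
An element a ∈ Z/116Z (with a ≠ 0) is a zero-divisor iff gcd(a, 116) > 1 (because a is a unit precisely when gcd(a, n) = 1, and in Z/nZ every nonzero, non-unit element is a zero-divisor). Scan a = 1, ..., 115 and keep those with gcd(a, 116) > 1:
  gcd(2, 116) = 2, gcd(4, 116) = 4, gcd(6, 116) = 2, gcd(8, 116) = 4, gcd(10, 116) = 2, gcd(12, 116) = 4, gcd(14, 116) = 2, gcd(16, 116) = 4, gcd(18, 116) = 2, gcd(20, 116) = 4, gcd(22, 116) = 2, gcd(24, 116) = 4, gcd(26, 116) = 2, gcd(28, 116) = 4, gcd(29, 116) = 29, gcd(30, 116) = 2, gcd(32, 116) = 4, gcd(34, 116) = 2, gcd(36, 116) = 4, gcd(38, 116) = 2, gcd(40, 116) = 4, gcd(42, 116) = 2, gcd(44, 116) = 4, gcd(46, 116) = 2, gcd(48, 116) = 4, gcd(50, 116) = 2, gcd(52, 116) = 4, gcd(54, 116) = 2, gcd(56, 116) = 4, gcd(58, 116) = 58, gcd(60, 116) = 4, gcd(62, 116) = 2, gcd(64, 116) = 4, gcd(66, 116) = 2, gcd(68, 116) = 4, gcd(70, 116) = 2, gcd(72, 116) = 4, gcd(74, 116) = 2, gcd(76, 116) = 4, gcd(78, 116) = 2, gcd(80, 116) = 4, gcd(82, 116) = 2, gcd(84, 116) = 4, gcd(86, 116) = 2, gcd(87, 116) = 29, gcd(88, 116) = 4, gcd(90, 116) = 2, gcd(92, 116) = 4, gcd(94, 116) = 2, gcd(96, 116) = 4, gcd(98, 116) = 2, gcd(100, 116) = 4, gcd(102, 116) = 2, gcd(104, 116) = 4, gcd(106, 116) = 2, gcd(108, 116) = 4, gcd(110, 116) = 2, gcd(112, 116) = 4, gcd(114, 116) = 2.
All other a ∈ {1, ..., 115} have gcd(a, 116) = 1 and are units. So the nonzero zero-divisors are exactly the 59 values of a appearing in this scan.

Final answer: nonzero zero-divisors of Z/116Z = {2, 4, 6, 8, 10, 12, 14, 16, 18, 20, 22, 24, 26, 28, 29, 30, 32, 34, 36, 38, 40, 42, 44, 46, 48, 50, 52, 54, 56, 58, 60, 62, 64, 66, 68, 70, 72, 74, 76, 78, 80, 82, 84, 86, 87, 88, 90, 92, 94, 96, 98, 100, 102, 104, 106, 108, 110, 112, 114}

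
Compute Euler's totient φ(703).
φ is multiplicative, with φ(p^e) = p^e − p^(e−1). Factorise 703 = 19 · 37. Then
  φ(703) = (19 − 1) · (37 − 1) = 18 · 36 = 648.

Final answer: φ(703) = 648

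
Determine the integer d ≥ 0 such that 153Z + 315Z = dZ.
In the PID Z, (a, b) is generated by gcd(a, b). Compute gcd(315, 153) with the extended Euclidean algorithm, tracking rows (r, s, t) with s·315 + t·153 = r:
  row A: (315, 1, 0)   [1·315 + 0·153 = 315]
  row B: (153, 0, 1)   [0·315 + 1·153 = 153]
  315 = 2·153 + 9   → row C = row A − 2·row B = (9, 1, −2)   [check: 1·315 − 2·153 = 9]
  153 = 17·9 + 0   → remainder 0, stop. gcd = 9 (last nonzero row C).
So gcd(153, 315) = 9, with Bézout identity 1·315 − 2·153 = 9. Containment (⊇): the Bézout identity exhibits 9 as an element of (153, 315), giving (9) ⊆ (153, 315). Containment (⊆): since 9 | 153 and 9 | 315 (153 = 9·17, 315 = 9·35), every Z-linear combination of 153 and 315 is divisible by 9, so (153, 315) ⊆ (9). Therefore (153, 315) = (9), d = 9.

Final answer: (153, 315) = (9); d = 9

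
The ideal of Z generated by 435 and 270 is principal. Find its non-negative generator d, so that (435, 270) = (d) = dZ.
In the PID Z, (a, b) is generated by gcd(a, b). Compute gcd(435, 270) with the extended Euclidean algorithm, tracking rows (r, s, t) with s·435 + t·270 = r:
  row A: (435, 1, 0)   [1·435 + 0·270 = 435]
  row B: (270, 0, 1)   [0·435 + 1·270 = 270]
  435 = 1·270 + 165   → row C = row A − 1·row B = (165, 1, −1)   [check: 1·435 − 1·270 = 165]
  270 = 1·165 + 105   → row D = row B − 1·row C = (105, −1, 2)   [check: −1·435 + 2·270 = 105]
  165 = 1·105 + 60   → row E = row C − 1·row D = (60, 2, −3)   [check: 2·435 − 3·270 = 60]
  105 = 1·60 + 45   → row F = row D − 1·row E = (45, −3, 5)   [check: −3·435 + 5·270 = 45]
  60 = 1·45 + 15   → row G = row E − 1·row F = (15, 5, −8)   [check: 5·435 − 8·270 = 15]
  45 = 3·15 + 0   → remainder 0, stop. gcd = 15 (last nonzero row G).
So gcd(435, 270) = 15, with Bézout identity 5·435 − 8·270 = 15. Containment (⊇): the Bézout identity exhibits 15 as an element of (435, 270), giving (15) ⊆ (435, 270). Containment (⊆): since 15 | 435 and 15 | 270 (435 = 15·29, 270 = 15·18), every Z-linear combination of 435 and 270 is divisible by 15, so (435, 270) ⊆ (15). Therefore (435, 270) = (15), d = 15.

Final answer: (435, 270) = (15); d = 15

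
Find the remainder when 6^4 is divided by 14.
Use repeated squaring. Binary(4) = 100. Walk through the bits of the exponent 4 left-to-right: at each bit after the leading one, square the running value, then multiply by 6 if the bit is 1 (always reducing mod 14):
  bit 1 = 1 (leading): start with 6.
  bit 2 = 0: square 6^2 = 36 ≡ 8 (mod 14).
  bit 3 = 0: square 8^2 = 64 ≡ 8 (mod 14).
Final value: 6^4 ≡ 8 (mod 14).

Final answer: 8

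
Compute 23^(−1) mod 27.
23^(−1) ≡ 20 (mod 27)

Apply the extended Euclidean algorithm to (27, 23), tracking rows (r, s, t) with s·27 + t·23 = r. Each division r_prev = q·r_cur + r_new produces the new row as (previous row) − q·(current row):
  row A: (27, 1, 0)   [1·27 + 0·23 = 27]
  row B: (23, 0, 1)   [0·27 + 1·23 = 23]
  27 = 1·23 + 4   → row C = row A − 1·row B = (4, 1, −1)   [check: 1·27 − 1·23 = 4]
  23 = 5·4 + 3   → row D = row B − 5·row C = (3, −5, 6)   [check: −5·27 + 6·23 = 3]
  4 = 1·3 + 1   → row E = row C − 1·row D = (1, 6, −7)   [check: 6·27 − 7·23 = 1]
  3 = 3·1 + 0   → remainder 0, stop. gcd = 1 (last nonzero row E).
The gcd is 1, so 23 is invertible mod 27. The last nonzero row gives 6·27 − 7·23 = 1, so t = −7. So 23^(−1) ≡ −7 ≡ 20 (mod 27). Verify: 23 · 20 = 460 ≡ 1 (mod 27). ✓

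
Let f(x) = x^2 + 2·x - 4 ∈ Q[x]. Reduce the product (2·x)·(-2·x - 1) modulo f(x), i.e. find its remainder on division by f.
a · b ≡ 6·x - 16 (mod f(x))

First multiply in Q[x] without reducing: a · b = -4·x^2 - 2·x. Now divide by f(x) = x^2 + 2·x - 4, eliminating the leading term at each step:
  leading term -4·x^2: subtract (-4)·f(x) = -4·x^2 - 8·x + 16, leaving 6·x - 16
The degree is now < 2, so this is the remainder. Hence a · b ≡ 6·x - 16 in Q[x]/(f).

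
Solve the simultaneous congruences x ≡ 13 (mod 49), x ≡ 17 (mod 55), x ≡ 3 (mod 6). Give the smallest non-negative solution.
The moduli 49, 55, 6 are pairwise coprime, so by the CRT there is a unique solution mod 49·55·6 = 16170.
Solve by successive substitution. Start with x ≡ 13 (mod 49).
  Combine with x ≡ 17 (mod 55): write x = 13 + 49·t and require 13 + 49·t ≡ 17 (mod 55), i.e. 49·t ≡ 17 − 13 ≡ 4 (mod 55). Since 49^(−1) ≡ 9 (mod 55), t ≡ 9·4 ≡ 36 (mod 55). So x ≡ 13 + 49·36 = 1777 (mod 2695).
  Combine with x ≡ 3 (mod 6): write x = 1777 + 2695·t and require 1777 + 2695·t ≡ 3 (mod 6), i.e. 2695·t ≡ 3 − 1777 ≡ 2 (mod 6). Since 2695^(−1) ≡ 1 (mod 6) (2695 ≡ 1 (mod 6)), t ≡ 1·2 ≡ 2 (mod 6). So x ≡ 1777 + 2695·2 = 7167 (mod 16170).
Unique solution in [0, 16170): x = 7167.

Final answer: x ≡ 7167 (mod 16170); the representative in [0, 16170) is 7167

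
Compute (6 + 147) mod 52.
49

Reduce the summands first: 147 ≡ 43 (mod 52), so 6 + 147 ≡ 6 + 43 (mod 52). 6 + 43 = 49; 49 = 0·52 + 49, so (6 + 147) mod 52 = 49.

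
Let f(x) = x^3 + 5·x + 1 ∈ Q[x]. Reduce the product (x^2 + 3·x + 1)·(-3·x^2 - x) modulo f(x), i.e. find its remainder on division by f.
a · b ≡ 9·x^2 + 52·x + 10 (mod f(x))

First multiply in Q[x] without reducing: a · b = -3·x^4 - 10·x^3 - 6·x^2 - x. Now divide by f(x) = x^3 + 5·x + 1, eliminating the leading term at each step:
  leading term -3·x^4: subtract (-3·x)·f(x) = -3·x^4 - 15·x^2 - 3·x, leaving -10·x^3 + 9·x^2 + 2·x
  leading term -10·x^3: subtract (-10)·f(x) = -10·x^3 - 50·x - 10, leaving 9·x^2 + 52·x + 10
The degree is now < 3, so this is the remainder. Hence a · b ≡ 9·x^2 + 52·x + 10 in Q[x]/(f).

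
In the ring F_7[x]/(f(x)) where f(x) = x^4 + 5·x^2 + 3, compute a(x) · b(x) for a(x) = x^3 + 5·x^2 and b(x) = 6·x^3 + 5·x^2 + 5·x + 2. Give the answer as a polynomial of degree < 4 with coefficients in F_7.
a · b ≡ 6·x^3 + 6·x^2 (mod f(x))

Multiply as integer polynomials: a · b = 6·x^6 + 35·x^5 + 30·x^4 + 27·x^3 + 10·x^2. Reducing coefficients mod 7: a · b ≡ 6·x^6 + 2·x^4 + 6·x^3 + 3·x^2. Now divide by f(x) = x^4 + 5·x^2 + 3 in F_7[x], eliminating the leading term at each step:
  leading term 6·x^6: subtract (6·x^2)·f(x) = 6·x^6 + 2·x^4 + 4·x^2, leaving 6·x^3 + 6·x^2 (coefficients mod 7)
The degree is now < 4, so this is the remainder. Hence a · b ≡ 6·x^3 + 6·x^2 in F_7[x]/(f).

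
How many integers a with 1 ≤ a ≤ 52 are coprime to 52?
24

The number of a ∈ {1, ..., 52} with gcd(a, 52) = 1 is by definition Euler's totient φ(52). φ is multiplicative, with φ(p^e) = p^e − p^(e−1). Factorise 52 = 2^2 · 13. Then
  φ(52) = (2^2 − 2^1) · (13 − 1) = 2 · 12 = 24.
So there are 24 such integers.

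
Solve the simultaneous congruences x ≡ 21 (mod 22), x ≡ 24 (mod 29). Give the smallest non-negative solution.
The moduli 22, 29 are pairwise coprime, so by the CRT there is a unique solution mod 22·29 = 638.
Solve by successive substitution. Start with x ≡ 21 (mod 22).
  Combine with x ≡ 24 (mod 29): write x = 21 + 22·t and require 21 + 22·t ≡ 24 (mod 29), i.e. 22·t ≡ 24 − 21 ≡ 3 (mod 29). Since 22^(−1) ≡ 4 (mod 29), t ≡ 4·3 ≡ 12 (mod 29). So x ≡ 21 + 22·12 = 285 (mod 638).
Unique solution in [0, 638): x = 285.

Final answer: x ≡ 285 (mod 638); the representative in [0, 638) is 285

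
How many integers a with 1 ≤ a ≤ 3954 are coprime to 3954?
The number of a ∈ {1, ..., 3954} with gcd(a, 3954) = 1 is by definition Euler's totient φ(3954). φ is multiplicative, with φ(p^e) = p^e − p^(e−1). Factorise 3954 = 2 · 3 · 659. Then
  φ(3954) = (2 − 1) · (3 − 1) · (659 − 1) = 1 · 2 · 658 = 1316.
So there are 1316 such integers.

Final answer: 1316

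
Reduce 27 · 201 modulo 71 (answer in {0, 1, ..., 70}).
31

Reduce the factors first: 201 ≡ 59 (mod 71), so 27 · 201 ≡ 27 · 59 (mod 71). 27 · 59 = 1593. Dividing by 71: 1593 = 22·71 + 31. So (27 · 201) mod 71 = 31.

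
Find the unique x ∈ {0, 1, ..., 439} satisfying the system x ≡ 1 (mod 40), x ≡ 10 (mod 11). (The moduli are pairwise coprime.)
The moduli 40, 11 are pairwise coprime, so by the CRT there is a unique solution mod 40·11 = 440.
Solve by successive substitution. Start with x ≡ 1 (mod 40).
  Combine with x ≡ 10 (mod 11): write x = 1 + 40·t and require 1 + 40·t ≡ 10 (mod 11), i.e. 40·t ≡ 10 − 1 ≡ 9 (mod 11). Since 40^(−1) ≡ 8 (mod 11) (40 ≡ 7 (mod 11)), t ≡ 8·9 ≡ 6 (mod 11). So x ≡ 1 + 40·6 = 241 (mod 440).
Unique solution in [0, 440): x = 241.

Final answer: x ≡ 241 (mod 440); the representative in [0, 440) is 241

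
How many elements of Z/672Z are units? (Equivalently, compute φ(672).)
Z/672Z has φ(672) = 192 units

An element a ∈ Z/672Z is a unit iff gcd(a, 672) = 1, so the number of units is φ(672). φ is multiplicative, with φ(p^e) = p^e − p^(e−1). Factorise 672 = 2^5 · 3 · 7. Then
  φ(672) = (2^5 − 2^4) · (3 − 1) · (7 − 1) = 16 · 2 · 6 = 192.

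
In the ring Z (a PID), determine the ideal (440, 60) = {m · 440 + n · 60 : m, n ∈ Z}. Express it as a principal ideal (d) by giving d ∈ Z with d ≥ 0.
(440, 60) = (20); d = 20

In the PID Z, (a, b) is generated by gcd(a, b). Compute gcd(440, 60) with the extended Euclidean algorithm, tracking rows (r, s, t) with s·440 + t·60 = r:
  row A: (440, 1, 0)   [1·440 + 0·60 = 440]
  row B: (60, 0, 1)   [0·440 + 1·60 = 60]
  440 = 7·60 + 20   → row C = row A − 7·row B = (20, 1, −7)   [check: 1·440 − 7·60 = 20]
  60 = 3·20 + 0   → remainder 0, stop. gcd = 20 (last nonzero row C).
So gcd(440, 60) = 20, with Bézout identity 1·440 − 7·60 = 20. Containment (⊇): the Bézout identity exhibits 20 as an element of (440, 60), giving (20) ⊆ (440, 60). Containment (⊆): since 20 | 440 and 20 | 60 (440 = 20·22, 60 = 20·3), every Z-linear combination of 440 and 60 is divisible by 20, so (440, 60) ⊆ (20). Therefore (440, 60) = (20), d = 20.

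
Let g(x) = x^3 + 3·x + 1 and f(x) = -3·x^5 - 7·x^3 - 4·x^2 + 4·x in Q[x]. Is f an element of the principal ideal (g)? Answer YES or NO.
In Q[x] the ideal (g) consists of all multiples of g, so f ∈ (g) iff g | f, i.e. iff the remainder of f on division by g is 0. Divide f by g (g is monic, so eliminate the leading term of the running remainder at each step):
  leading term -3·x^5: subtract (-3·x^2)·g(x) = -3·x^5 - 9·x^3 - 3·x^2, leaving 2·x^3 - x^2 + 4·x
  leading term 2·x^3: subtract (2)·g(x) = 2·x^3 + 6·x + 2, leaving -x^2 - 2·x - 2
The remainder r(x) = -x^2 - 2·x - 2 ≠ 0 (and deg r < deg g), so g ∤ f, i.e. f ∉ (g).

Final answer: NO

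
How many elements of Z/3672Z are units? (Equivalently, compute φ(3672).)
Z/3672Z has φ(3672) = 1152 units

An element a ∈ Z/3672Z is a unit iff gcd(a, 3672) = 1, so the number of units is φ(3672). φ is multiplicative, with φ(p^e) = p^e − p^(e−1). Factorise 3672 = 2^3 · 3^3 · 17. Then
  φ(3672) = (2^3 − 2^2) · (3^3 − 3^2) · (17 − 1) = 4 · 18 · 16 = 1152.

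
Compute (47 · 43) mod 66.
41

Both factors are already reduced mod 66. 47 · 43 = 2021. Dividing by 66: 2021 = 30·66 + 41. So (47 · 43) mod 66 = 41.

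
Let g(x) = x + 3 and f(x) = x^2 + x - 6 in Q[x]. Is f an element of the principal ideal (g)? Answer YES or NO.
YES

In Q[x] the ideal (g) consists of all multiples of g, so f ∈ (g) iff g | f, i.e. iff the remainder of f on division by g is 0. Divide f by g (g is monic, so eliminate the leading term of the running remainder at each step):
  leading term x^2: subtract (x)·g(x) = x^2 + 3·x, leaving -2·x - 6
  leading term -2·x: subtract (-2)·g(x) = -2·x - 6, leaving 0
The remainder is 0, so f(x) = g(x) · h(x) with h(x) = x - 2. Hence g | f, i.e. f ∈ (g).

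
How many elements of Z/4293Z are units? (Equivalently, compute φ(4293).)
An element a ∈ Z/4293Z is a unit iff gcd(a, 4293) = 1, so the number of units is φ(4293). φ is multiplicative, with φ(p^e) = p^e − p^(e−1). Factorise 4293 = 3^4 · 53. Then
  φ(4293) = (3^4 − 3^3) · (53 − 1) = 54 · 52 = 2808.

Final answer: Z/4293Z has φ(4293) = 2808 units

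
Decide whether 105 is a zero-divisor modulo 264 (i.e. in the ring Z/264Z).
gcd(105, 264) = 3 > 1, so 105 is not a unit in Z/264Z. In Z/nZ every nonzero non-unit is a zero-divisor: explicitly, take b = 264/gcd = 88 ≠ 0 (mod 264); then 105·88 = 9240 = 35·264, i.e. 105·88 ≡ 0 (mod 264). So 105 is a zero-divisor.

Final answer: YES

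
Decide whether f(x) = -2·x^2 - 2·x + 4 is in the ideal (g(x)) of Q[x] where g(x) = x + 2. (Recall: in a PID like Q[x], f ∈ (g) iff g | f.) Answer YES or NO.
In Q[x] the ideal (g) consists of all multiples of g, so f ∈ (g) iff g | f, i.e. iff the remainder of f on division by g is 0. Divide f by g (g is monic, so eliminate the leading term of the running remainder at each step):
  leading term -2·x^2: subtract (-2·x)·g(x) = -2·x^2 - 4·x, leaving 2·x + 4
  leading term 2·x: subtract (2)·g(x) = 2·x + 4, leaving 0
The remainder is 0, so f(x) = g(x) · h(x) with h(x) = 2 - 2·x. Hence g | f, i.e. f ∈ (g).

Final answer: YES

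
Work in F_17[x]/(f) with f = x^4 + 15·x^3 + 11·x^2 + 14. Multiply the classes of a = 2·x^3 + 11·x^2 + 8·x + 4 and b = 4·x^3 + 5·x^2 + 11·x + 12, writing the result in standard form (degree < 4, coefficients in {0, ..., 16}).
a · b ≡ 8·x^3 + 6·x^2 + 10·x + 4 (mod f(x))

Multiply as integer polynomials: a · b = 8·x^6 + 54·x^5 + 109·x^4 + 201·x^3 + 240·x^2 + 140·x + 48. Reducing coefficients mod 17: a · b ≡ 8·x^6 + 3·x^5 + 7·x^4 + 14·x^3 + 2·x^2 + 4·x + 14. Now divide by f(x) = x^4 + 15·x^3 + 11·x^2 + 14 in F_17[x], eliminating the leading term at each step:
  leading term 8·x^6: subtract (8·x^2)·f(x) = 8·x^6 + x^5 + 3·x^4 + 10·x^2, leaving 2·x^5 + 4·x^4 + 14·x^3 + 9·x^2 + 4·x + 14 (coefficients mod 17)
  leading term 2·x^5: subtract (2·x)·f(x) = 2·x^5 + 13·x^4 + 5·x^3 + 11·x, leaving 8·x^4 + 9·x^3 + 9·x^2 + 10·x + 14 (coefficients mod 17)
  leading term 8·x^4: subtract (8)·f(x) = 8·x^4 + x^3 + 3·x^2 + 10, leaving 8·x^3 + 6·x^2 + 10·x + 4 (coefficients mod 17)
The degree is now < 4, so this is the remainder. Hence a · b ≡ 8·x^3 + 6·x^2 + 10·x + 4 in F_17[x]/(f).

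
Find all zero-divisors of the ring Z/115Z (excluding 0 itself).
nonzero zero-divisors of Z/115Z = {5, 10, 15, 20, 23, 25, 30, 35, 40, 45, 46, 50, 55, 60, 65, 69, 70, 75, 80, 85, 90, 92, 95, 100, 105, 110}

An element a ∈ Z/115Z (with a ≠ 0) is a zero-divisor iff gcd(a, 115) > 1 (because a is a unit precisely when gcd(a, n) = 1, and in Z/nZ every nonzero, non-unit element is a zero-divisor). Scan a = 1, ..., 114 and keep those with gcd(a, 115) > 1:
  gcd(5, 115) = 5, gcd(10, 115) = 5, gcd(15, 115) = 5, gcd(20, 115) = 5, gcd(23, 115) = 23, gcd(25, 115) = 5, gcd(30, 115) = 5, gcd(35, 115) = 5, gcd(40, 115) = 5, gcd(45, 115) = 5, gcd(46, 115) = 23, gcd(50, 115) = 5, gcd(55, 115) = 5, gcd(60, 115) = 5, gcd(65, 115) = 5, gcd(69, 115) = 23, gcd(70, 115) = 5, gcd(75, 115) = 5, gcd(80, 115) = 5, gcd(85, 115) = 5, gcd(90, 115) = 5, gcd(92, 115) = 23, gcd(95, 115) = 5, gcd(100, 115) = 5, gcd(105, 115) = 5, gcd(110, 115) = 5.
All other a ∈ {1, ..., 114} have gcd(a, 115) = 1 and are units. So the nonzero zero-divisors are exactly the 26 values of a appearing in this scan.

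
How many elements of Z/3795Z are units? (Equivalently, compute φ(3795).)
Z/3795Z has φ(3795) = 1760 units

An element a ∈ Z/3795Z is a unit iff gcd(a, 3795) = 1, so the number of units is φ(3795). φ is multiplicative, with φ(p^e) = p^e − p^(e−1). Factorise 3795 = 3 · 5 · 11 · 23. Then
  φ(3795) = (3 − 1) · (5 − 1) · (11 − 1) · (23 − 1) = 2 · 4 · 10 · 22 = 1760.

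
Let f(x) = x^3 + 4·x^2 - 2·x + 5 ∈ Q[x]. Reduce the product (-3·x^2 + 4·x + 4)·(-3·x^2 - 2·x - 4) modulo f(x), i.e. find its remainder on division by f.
First multiply in Q[x] without reducing: a · b = 9·x^4 - 6·x^3 - 8·x^2 - 24·x - 16. Now divide by f(x) = x^3 + 4·x^2 - 2·x + 5, eliminating the leading term at each step:
  leading term 9·x^4: subtract (9·x)·f(x) = 9·x^4 + 36·x^3 - 18·x^2 + 45·x, leaving -42·x^3 + 10·x^2 - 69·x - 16
  leading term -42·x^3: subtract (-42)·f(x) = -42·x^3 - 168·x^2 + 84·x - 210, leaving 178·x^2 - 153·x + 194
The degree is now < 3, so this is the remainder. Hence a · b ≡ 178·x^2 - 153·x + 194 in Q[x]/(f).

Final answer: a · b ≡ 178·x^2 - 153·x + 194 (mod f(x))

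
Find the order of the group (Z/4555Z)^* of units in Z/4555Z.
|(Z/4555Z)^*| = 3640

(Z/4555Z)^* consists of the classes a with gcd(a, 4555) = 1, so its order is φ(4555). φ is multiplicative, with φ(p^e) = p^e − p^(e−1). Factorise 4555 = 5 · 911. Then
  φ(4555) = (5 − 1) · (911 − 1) = 4 · 910 = 3640.
Thus |(Z/4555Z)^*| = 3640.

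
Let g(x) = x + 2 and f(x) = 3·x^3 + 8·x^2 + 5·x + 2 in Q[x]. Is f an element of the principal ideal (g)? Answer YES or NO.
In Q[x] the ideal (g) consists of all multiples of g, so f ∈ (g) iff g | f, i.e. iff the remainder of f on division by g is 0. Divide f by g (g is monic, so eliminate the leading term of the running remainder at each step):
  leading term 3·x^3: subtract (3·x^2)·g(x) = 3·x^3 + 6·x^2, leaving 2·x^2 + 5·x + 2
  leading term 2·x^2: subtract (2·x)·g(x) = 2·x^2 + 4·x, leaving x + 2
  leading term x: subtract (1)·g(x) = x + 2, leaving 0
The remainder is 0, so f(x) = g(x) · h(x) with h(x) = 3·x^2 + 2·x + 1. Hence g | f, i.e. f ∈ (g).

Final answer: YES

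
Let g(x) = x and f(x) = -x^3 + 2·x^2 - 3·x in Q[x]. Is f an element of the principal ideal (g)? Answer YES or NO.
In Q[x] the ideal (g) consists of all multiples of g, so f ∈ (g) iff g | f, i.e. iff the remainder of f on division by g is 0. Divide f by g (g is monic, so eliminate the leading term of the running remainder at each step):
  leading term -x^3: subtract (-x^2)·g(x) = -x^3, leaving 2·x^2 - 3·x
  leading term 2·x^2: subtract (2·x)·g(x) = 2·x^2, leaving -3·x
  leading term -3·x: subtract (-3)·g(x) = -3·x, leaving 0
The remainder is 0, so f(x) = g(x) · h(x) with h(x) = -x^2 + 2·x - 3. Hence g | f, i.e. f ∈ (g).

Final answer: YES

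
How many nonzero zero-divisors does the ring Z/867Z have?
In Z/867Z each nonzero element is either a unit (gcd with 867 is 1) or a zero-divisor (gcd > 1). The number of units is φ(867): factorise 867 = 3 · 17^2, so φ(867) = (3 − 1) · (17^2 − 17^1) = 2 · 272 = 544. The nonzero elements number 867 − 1 = 866. Hence the nonzero zero-divisors number 866 − 544 = 322.

Final answer: Z/867Z has 322 nonzero zero-divisors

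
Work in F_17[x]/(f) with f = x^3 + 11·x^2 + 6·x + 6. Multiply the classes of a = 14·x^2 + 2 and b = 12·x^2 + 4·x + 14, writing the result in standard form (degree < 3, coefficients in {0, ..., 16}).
Multiply as integer polynomials: a · b = 168·x^4 + 56·x^3 + 220·x^2 + 8·x + 28. Reducing coefficients mod 17: a · b ≡ 15·x^4 + 5·x^3 + 16·x^2 + 8·x + 11. Now divide by f(x) = x^3 + 11·x^2 + 6·x + 6 in F_17[x], eliminating the leading term at each step:
  leading term 15·x^4: subtract (15·x)·f(x) = 15·x^4 + 12·x^3 + 5·x^2 + 5·x, leaving 10·x^3 + 11·x^2 + 3·x + 11 (coefficients mod 17)
  leading term 10·x^3: subtract (10)·f(x) = 10·x^3 + 8·x^2 + 9·x + 9, leaving 3·x^2 + 11·x + 2 (coefficients mod 17)
The degree is now < 3, so this is the remainder. Hence a · b ≡ 3·x^2 + 11·x + 2 in F_17[x]/(f).

Final answer: a · b ≡ 3·x^2 + 11·x + 2 (mod f(x))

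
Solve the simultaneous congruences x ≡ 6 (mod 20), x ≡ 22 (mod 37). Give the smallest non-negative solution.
x ≡ 466 (mod 740); the representative in [0, 740) is 466

The moduli 20, 37 are pairwise coprime, so by the CRT there is a unique solution mod 20·37 = 740.
Solve by successive substitution. Start with x ≡ 6 (mod 20).
  Combine with x ≡ 22 (mod 37): write x = 6 + 20·t and require 6 + 20·t ≡ 22 (mod 37), i.e. 20·t ≡ 22 − 6 ≡ 16 (mod 37). Since 20^(−1) ≡ 13 (mod 37), t ≡ 13·16 ≡ 23 (mod 37). So x ≡ 6 + 20·23 = 466 (mod 740).
Unique solution in [0, 740): x = 466.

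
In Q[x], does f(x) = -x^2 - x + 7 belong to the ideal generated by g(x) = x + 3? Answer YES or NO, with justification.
In Q[x] the ideal (g) consists of all multiples of g, so f ∈ (g) iff g | f, i.e. iff the remainder of f on division by g is 0. Divide f by g (g is monic, so eliminate the leading term of the running remainder at each step):
  leading term -x^2: subtract (-x)·g(x) = -x^2 - 3·x, leaving 2·x + 7
  leading term 2·x: subtract (2)·g(x) = 2·x + 6, leaving 1
The remainder r(x) = 1 ≠ 0 (and deg r < deg g), so g ∤ f, i.e. f ∉ (g).

Final answer: NO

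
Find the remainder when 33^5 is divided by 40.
33

Use repeated squaring. Binary(5) = 101. Walk through the bits of the exponent 5 left-to-right: at each bit after the leading one, square the running value, then multiply by 33 if the bit is 1 (always reducing mod 40):
  bit 1 = 1 (leading): start with 33.
  bit 2 = 0: square 33^2 = 1089 ≡ 9 (mod 40).
  bit 3 = 1: square 9^2 = 81 ≡ 1; bit is 1, so multiply 1·33 = 33 (mod 40).
Final value: 33^5 ≡ 33 (mod 40).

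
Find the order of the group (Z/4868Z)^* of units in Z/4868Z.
|(Z/4868Z)^*| = 2432

(Z/4868Z)^* consists of the classes a with gcd(a, 4868) = 1, so its order is φ(4868). φ is multiplicative, with φ(p^e) = p^e − p^(e−1). Factorise 4868 = 2^2 · 1217. Then
  φ(4868) = (2^2 − 2^1) · (1217 − 1) = 2 · 1216 = 2432.
Thus |(Z/4868Z)^*| = 2432.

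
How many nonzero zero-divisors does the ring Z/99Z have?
In Z/99Z each nonzero element is either a unit (gcd with 99 is 1) or a zero-divisor (gcd > 1). The number of units is φ(99): factorise 99 = 3^2 · 11, so φ(99) = (3^2 − 3^1) · (11 − 1) = 6 · 10 = 60. The nonzero elements number 99 − 1 = 98. Hence the nonzero zero-divisors number 98 − 60 = 38.

Final answer: Z/99Z has 38 nonzero zero-divisors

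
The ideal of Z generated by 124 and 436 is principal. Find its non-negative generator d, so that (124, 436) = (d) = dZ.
In the PID Z, (a, b) is generated by gcd(a, b). Compute gcd(436, 124) with the extended Euclidean algorithm, tracking rows (r, s, t) with s·436 + t·124 = r:
  row A: (436, 1, 0)   [1·436 + 0·124 = 436]
  row B: (124, 0, 1)   [0·436 + 1·124 = 124]
  436 = 3·124 + 64   → row C = row A − 3·row B = (64, 1, −3)   [check: 1·436 − 3·124 = 64]
  124 = 1·64 + 60   → row D = row B − 1·row C = (60, −1, 4)   [check: −1·436 + 4·124 = 60]
  64 = 1·60 + 4   → row E = row C − 1·row D = (4, 2, −7)   [check: 2·436 − 7·124 = 4]
  60 = 15·4 + 0   → remainder 0, stop. gcd = 4 (last nonzero row E).
So gcd(124, 436) = 4, with Bézout identity 2·436 − 7·124 = 4. Containment (⊇): the Bézout identity exhibits 4 as an element of (124, 436), giving (4) ⊆ (124, 436). Containment (⊆): since 4 | 124 and 4 | 436 (124 = 4·31, 436 = 4·109), every Z-linear combination of 124 and 436 is divisible by 4, so (124, 436) ⊆ (4). Therefore (124, 436) = (4), d = 4.

Final answer: (124, 436) = (4); d = 4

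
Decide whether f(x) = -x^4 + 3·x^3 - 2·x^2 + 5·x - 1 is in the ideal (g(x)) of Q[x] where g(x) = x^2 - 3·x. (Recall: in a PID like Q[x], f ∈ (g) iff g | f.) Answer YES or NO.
In Q[x] the ideal (g) consists of all multiples of g, so f ∈ (g) iff g | f, i.e. iff the remainder of f on division by g is 0. Divide f by g (g is monic, so eliminate the leading term of the running remainder at each step):
  leading term -x^4: subtract (-x^2)·g(x) = -x^4 + 3·x^3, leaving -2·x^2 + 5·x - 1
  leading term -2·x^2: subtract (-2)·g(x) = -2·x^2 + 6·x, leaving -x - 1
The remainder r(x) = -x - 1 ≠ 0 (and deg r < deg g), so g ∤ f, i.e. f ∉ (g).

Final answer: NO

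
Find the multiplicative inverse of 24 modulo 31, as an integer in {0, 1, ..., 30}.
24^(−1) ≡ 22 (mod 31)

Apply the extended Euclidean algorithm to (31, 24), tracking rows (r, s, t) with s·31 + t·24 = r. Each division r_prev = q·r_cur + r_new produces the new row as (previous row) − q·(current row):
  row A: (31, 1, 0)   [1·31 + 0·24 = 31]
  row B: (24, 0, 1)   [0·31 + 1·24 = 24]
  31 = 1·24 + 7   → row C = row A − 1·row B = (7, 1, −1)   [check: 1·31 − 1·24 = 7]
  24 = 3·7 + 3   → row D = row B − 3·row C = (3, −3, 4)   [check: −3·31 + 4·24 = 3]
  7 = 2·3 + 1   → row E = row C − 2·row D = (1, 7, −9)   [check: 7·31 − 9·24 = 1]
  3 = 3·1 + 0   → remainder 0, stop. gcd = 1 (last nonzero row E).
The gcd is 1, so 24 is invertible mod 31. The last nonzero row gives 7·31 − 9·24 = 1, so t = −9. So 24^(−1) ≡ −9 ≡ 22 (mod 31). Verify: 24 · 22 = 528 ≡ 1 (mod 31). ✓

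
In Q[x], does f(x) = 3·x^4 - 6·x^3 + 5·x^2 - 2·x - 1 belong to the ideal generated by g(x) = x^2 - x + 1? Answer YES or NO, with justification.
YES

In Q[x] the ideal (g) consists of all multiples of g, so f ∈ (g) iff g | f, i.e. iff the remainder of f on division by g is 0. Divide f by g (g is monic, so eliminate the leading term of the running remainder at each step):
  leading term 3·x^4: subtract (3·x^2)·g(x) = 3·x^4 - 3·x^3 + 3·x^2, leaving -3·x^3 + 2·x^2 - 2·x - 1
  leading term -3·x^3: subtract (-3·x)·g(x) = -3·x^3 + 3·x^2 - 3·x, leaving -x^2 + x - 1
  leading term -x^2: subtract (-1)·g(x) = -x^2 + x - 1, leaving 0
The remainder is 0, so f(x) = g(x) · h(x) with h(x) = 3·x^2 - 3·x - 1. Hence g | f, i.e. f ∈ (g).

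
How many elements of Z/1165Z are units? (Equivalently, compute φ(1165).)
Z/1165Z has φ(1165) = 928 units

An element a ∈ Z/1165Z is a unit iff gcd(a, 1165) = 1, so the number of units is φ(1165). φ is multiplicative, with φ(p^e) = p^e − p^(e−1). Factorise 1165 = 5 · 233. Then
  φ(1165) = (5 − 1) · (233 − 1) = 4 · 232 = 928.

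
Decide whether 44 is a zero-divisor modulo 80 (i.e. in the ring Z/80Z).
gcd(44, 80) = 4 > 1, so 44 is not a unit in Z/80Z. In Z/nZ every nonzero non-unit is a zero-divisor: explicitly, take b = 80/gcd = 20 ≠ 0 (mod 80); then 44·20 = 880 = 11·80, i.e. 44·20 ≡ 0 (mod 80). So 44 is a zero-divisor.

Final answer: YES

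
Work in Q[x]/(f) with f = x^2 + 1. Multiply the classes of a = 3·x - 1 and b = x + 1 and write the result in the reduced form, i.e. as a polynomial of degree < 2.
First multiply in Q[x] without reducing: a · b = 3·x^2 + 2·x - 1. Now divide by f(x) = x^2 + 1, eliminating the leading term at each step:
  leading term 3·x^2: subtract (3)·f(x) = 3·x^2 + 3, leaving 2·x - 4
The degree is now < 2, so this is the remainder. Hence a · b ≡ 2·x - 4 in Q[x]/(f).

Final answer: a · b ≡ 2·x - 4 (mod f(x))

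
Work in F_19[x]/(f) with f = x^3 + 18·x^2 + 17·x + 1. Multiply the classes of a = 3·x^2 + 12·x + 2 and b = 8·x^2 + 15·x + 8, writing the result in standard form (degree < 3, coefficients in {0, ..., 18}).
Multiply as integer polynomials: a · b = 24·x^4 + 141·x^3 + 220·x^2 + 126·x + 16. Reducing coefficients mod 19: a · b ≡ 5·x^4 + 8·x^3 + 11·x^2 + 12·x + 16. Now divide by f(x) = x^3 + 18·x^2 + 17·x + 1 in F_19[x], eliminating the leading term at each step:
  leading term 5·x^4: subtract (5·x)·f(x) = 5·x^4 + 14·x^3 + 9·x^2 + 5·x, leaving 13·x^3 + 2·x^2 + 7·x + 16 (coefficients mod 19)
  leading term 13·x^3: subtract (13)·f(x) = 13·x^3 + 6·x^2 + 12·x + 13, leaving 15·x^2 + 14·x + 3 (coefficients mod 19)
The degree is now < 3, so this is the remainder. Hence a · b ≡ 15·x^2 + 14·x + 3 in F_19[x]/(f).

Final answer: a · b ≡ 15·x^2 + 14·x + 3 (mod f(x))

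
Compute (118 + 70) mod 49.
41

Reduce the summands first: 118 ≡ 20, 70 ≡ 21 (mod 49), so 118 + 70 ≡ 20 + 21 (mod 49). 20 + 21 = 41; 41 = 0·49 + 41, so (118 + 70) mod 49 = 41.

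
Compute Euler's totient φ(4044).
φ(4044) = 1344

φ is multiplicative, with φ(p^e) = p^e − p^(e−1). Factorise 4044 = 2^2 · 3 · 337. Then
  φ(4044) = (2^2 − 2^1) · (3 − 1) · (337 − 1) = 2 · 2 · 336 = 1344.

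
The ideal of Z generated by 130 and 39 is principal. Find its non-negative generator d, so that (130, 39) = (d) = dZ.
(130, 39) = (13); d = 13

In the PID Z, (a, b) is generated by gcd(a, b). Compute gcd(130, 39) with the extended Euclidean algorithm, tracking rows (r, s, t) with s·130 + t·39 = r:
  row A: (130, 1, 0)   [1·130 + 0·39 = 130]
  row B: (39, 0, 1)   [0·130 + 1·39 = 39]
  130 = 3·39 + 13   → row C = row A − 3·row B = (13, 1, −3)   [check: 1·130 − 3·39 = 13]
  39 = 3·13 + 0   → remainder 0, stop. gcd = 13 (last nonzero row C).
So gcd(130, 39) = 13, with Bézout identity 1·130 − 3·39 = 13. Containment (⊇): the Bézout identity exhibits 13 as an element of (130, 39), giving (13) ⊆ (130, 39). Containment (⊆): since 13 | 130 and 13 | 39 (130 = 13·10, 39 = 13·3), every Z-linear combination of 130 and 39 is divisible by 13, so (130, 39) ⊆ (13). Therefore (130, 39) = (13), d = 13.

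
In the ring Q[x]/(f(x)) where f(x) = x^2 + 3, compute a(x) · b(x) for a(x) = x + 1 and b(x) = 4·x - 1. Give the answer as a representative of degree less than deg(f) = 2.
a · b ≡ 3·x - 13 (mod f(x))

First multiply in Q[x] without reducing: a · b = 4·x^2 + 3·x - 1. Now divide by f(x) = x^2 + 3, eliminating the leading term at each step:
  leading term 4·x^2: subtract (4)·f(x) = 4·x^2 + 12, leaving 3·x - 13
The degree is now < 2, so this is the remainder. Hence a · b ≡ 3·x - 13 in Q[x]/(f).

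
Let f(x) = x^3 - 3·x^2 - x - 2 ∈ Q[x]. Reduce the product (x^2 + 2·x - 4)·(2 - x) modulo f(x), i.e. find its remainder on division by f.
a · b ≡ -3·x^2 + 7·x - 10 (mod f(x))

First multiply in Q[x] without reducing: a · b = -x^3 + 8·x - 8. Now divide by f(x) = x^3 - 3·x^2 - x - 2, eliminating the leading term at each step:
  leading term -x^3: subtract (-1)·f(x) = -x^3 + 3·x^2 + x + 2, leaving -3·x^2 + 7·x - 10
The degree is now < 3, so this is the remainder. Hence a · b ≡ -3·x^2 + 7·x - 10 in Q[x]/(f).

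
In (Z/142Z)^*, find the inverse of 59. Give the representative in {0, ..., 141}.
Apply the extended Euclidean algorithm to (142, 59), tracking rows (r, s, t) with s·142 + t·59 = r. Each division r_prev = q·r_cur + r_new produces the new row as (previous row) − q·(current row):
  row A: (142, 1, 0)   [1·142 + 0·59 = 142]
  row B: (59, 0, 1)   [0·142 + 1·59 = 59]
  142 = 2·59 + 24   → row C = row A − 2·row B = (24, 1, −2)   [check: 1·142 − 2·59 = 24]
  59 = 2·24 + 11   → row D = row B − 2·row C = (11, −2, 5)   [check: −2·142 + 5·59 = 11]
  24 = 2·11 + 2   → row E = row C − 2·row D = (2, 5, −12)   [check: 5·142 − 12·59 = 2]
  11 = 5·2 + 1   → row F = row D − 5·row E = (1, −27, 65)   [check: −27·142 + 65·59 = 1]
  2 = 2·1 + 0   → remainder 0, stop. gcd = 1 (last nonzero row F).
The gcd is 1, so 59 is invertible mod 142. The last nonzero row gives −27·142 + 65·59 = 1, so t = 65. So 59^(−1) ≡ 65 (mod 142). Verify: 59 · 65 = 3835 ≡ 1 (mod 142). ✓

Final answer: 59^(−1) ≡ 65 (mod 142)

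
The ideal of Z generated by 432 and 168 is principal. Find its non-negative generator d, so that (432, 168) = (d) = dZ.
(432, 168) = (24); d = 24

In the PID Z, (a, b) is generated by gcd(a, b). Compute gcd(432, 168) with the extended Euclidean algorithm, tracking rows (r, s, t) with s·432 + t·168 = r:
  row A: (432, 1, 0)   [1·432 + 0·168 = 432]
  row B: (168, 0, 1)   [0·432 + 1·168 = 168]
  432 = 2·168 + 96   → row C = row A − 2·row B = (96, 1, −2)   [check: 1·432 − 2·168 = 96]
  168 = 1·96 + 72   → row D = row B − 1·row C = (72, −1, 3)   [check: −1·432 + 3·168 = 72]
  96 = 1·72 + 24   → row E = row C − 1·row D = (24, 2, −5)   [check: 2·432 − 5·168 = 24]
  72 = 3·24 + 0   → remainder 0, stop. gcd = 24 (last nonzero row E).
So gcd(432, 168) = 24, with Bézout identity 2·432 − 5·168 = 24. Containment (⊇): the Bézout identity exhibits 24 as an element of (432, 168), giving (24) ⊆ (432, 168). Containment (⊆): since 24 | 432 and 24 | 168 (432 = 24·18, 168 = 24·7), every Z-linear combination of 432 and 168 is divisible by 24, so (432, 168) ⊆ (24). Therefore (432, 168) = (24), d = 24.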